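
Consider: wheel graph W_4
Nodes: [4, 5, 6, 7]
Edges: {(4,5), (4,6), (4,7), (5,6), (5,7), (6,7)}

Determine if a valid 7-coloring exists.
Yes, G is 7-colorable

A valid 7-coloring: color 1: [5]; color 2: [6]; color 3: [4]; color 4: [7].
(χ(G) = 4 ≤ 7.)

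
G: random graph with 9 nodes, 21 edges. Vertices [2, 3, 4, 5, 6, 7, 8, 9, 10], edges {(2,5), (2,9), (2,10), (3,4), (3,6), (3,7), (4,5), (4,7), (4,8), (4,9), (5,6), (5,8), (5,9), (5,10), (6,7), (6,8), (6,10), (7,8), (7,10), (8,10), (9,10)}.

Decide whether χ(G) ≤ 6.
A valid 6-coloring: color 1: [5, 7]; color 2: [4, 10]; color 3: [2, 6]; color 4: [3, 8, 9].
(χ(G) = 4 ≤ 6.)

Yes, G is 6-colorable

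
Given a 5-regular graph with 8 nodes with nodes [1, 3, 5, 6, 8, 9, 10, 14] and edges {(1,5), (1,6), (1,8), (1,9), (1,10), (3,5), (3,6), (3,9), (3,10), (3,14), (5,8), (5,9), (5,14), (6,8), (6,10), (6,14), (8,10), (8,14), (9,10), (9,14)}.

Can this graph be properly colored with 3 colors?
No, G is not 3-colorable

The clique on vertices [1, 6, 8, 10] has size 4 > 3, so it alone needs 4 colors.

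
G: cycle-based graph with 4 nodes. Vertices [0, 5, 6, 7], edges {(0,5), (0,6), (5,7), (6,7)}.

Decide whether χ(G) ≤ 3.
A valid 3-coloring: color 1: [5, 6]; color 2: [0, 7].
(χ(G) = 2 ≤ 3.)

Yes, G is 3-colorable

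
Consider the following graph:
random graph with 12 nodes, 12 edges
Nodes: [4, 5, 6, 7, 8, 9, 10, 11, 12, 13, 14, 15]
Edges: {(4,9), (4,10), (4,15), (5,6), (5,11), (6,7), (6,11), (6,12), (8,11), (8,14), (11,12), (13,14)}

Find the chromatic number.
Clique number ω(G) = 3 (lower bound: χ ≥ ω).
The clique on [6, 11, 12] has size 3, forcing χ ≥ 3, and the coloring below uses 3 colors, so χ(G) = 3.
A valid 3-coloring: color 1: [4, 6, 8, 13]; color 2: [7, 9, 10, 11, 14, 15]; color 3: [5, 12].

χ(G) = 3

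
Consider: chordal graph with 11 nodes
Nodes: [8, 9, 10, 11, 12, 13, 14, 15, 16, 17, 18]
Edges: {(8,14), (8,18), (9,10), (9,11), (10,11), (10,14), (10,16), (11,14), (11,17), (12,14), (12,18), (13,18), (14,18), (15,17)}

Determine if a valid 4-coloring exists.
A valid 4-coloring: color 1: [9, 13, 14, 16, 17]; color 2: [11, 15, 18]; color 3: [8, 10, 12].
(χ(G) = 3 ≤ 4.)

Yes, G is 4-colorable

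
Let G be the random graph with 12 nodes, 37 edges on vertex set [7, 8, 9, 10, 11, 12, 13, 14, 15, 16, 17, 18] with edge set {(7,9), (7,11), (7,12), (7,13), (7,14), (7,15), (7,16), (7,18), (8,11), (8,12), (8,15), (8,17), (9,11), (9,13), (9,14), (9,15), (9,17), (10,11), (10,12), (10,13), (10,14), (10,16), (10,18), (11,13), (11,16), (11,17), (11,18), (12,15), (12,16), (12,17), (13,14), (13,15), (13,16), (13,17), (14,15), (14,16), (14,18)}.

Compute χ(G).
χ(G) = 5

Clique number ω(G) = 5 (lower bound: χ ≥ ω).
The clique on [7, 9, 13, 14, 15] has size 5, forcing χ ≥ 5, and the coloring below uses 5 colors, so χ(G) = 5.
A valid 5-coloring: color 1: [11, 12, 14]; color 2: [8, 13, 18]; color 3: [7, 10, 17]; color 4: [15, 16]; color 5: [9].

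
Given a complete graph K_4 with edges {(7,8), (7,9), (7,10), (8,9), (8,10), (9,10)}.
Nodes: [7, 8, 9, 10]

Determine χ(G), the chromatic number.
χ(G) = 4

Clique number ω(G) = 4 (lower bound: χ ≥ ω).
The clique on [7, 8, 9, 10] has size 4, forcing χ ≥ 4, and the coloring below uses 4 colors, so χ(G) = 4.
A valid 4-coloring: color 1: [7]; color 2: [8]; color 3: [9]; color 4: [10].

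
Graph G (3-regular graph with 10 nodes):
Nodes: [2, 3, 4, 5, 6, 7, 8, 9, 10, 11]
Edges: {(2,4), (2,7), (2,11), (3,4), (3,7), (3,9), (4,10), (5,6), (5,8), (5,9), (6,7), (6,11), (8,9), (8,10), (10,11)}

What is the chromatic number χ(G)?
Clique number ω(G) = 3 (lower bound: χ ≥ ω).
The clique on [5, 8, 9] has size 3, forcing χ ≥ 3, and the coloring below uses 3 colors, so χ(G) = 3.
A valid 3-coloring: color 1: [2, 3, 5, 10]; color 2: [4, 7, 8, 11]; color 3: [6, 9].

χ(G) = 3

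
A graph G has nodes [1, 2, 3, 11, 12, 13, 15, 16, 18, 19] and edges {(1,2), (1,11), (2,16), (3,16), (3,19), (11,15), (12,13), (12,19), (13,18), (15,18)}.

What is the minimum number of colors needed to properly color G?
χ(G) = 2

Clique number ω(G) = 2 (lower bound: χ ≥ ω).
The graph is bipartite (no odd cycle), so 2 colors suffice: χ(G) = 2.
A valid 2-coloring: color 1: [1, 13, 15, 16, 19]; color 2: [2, 3, 11, 12, 18].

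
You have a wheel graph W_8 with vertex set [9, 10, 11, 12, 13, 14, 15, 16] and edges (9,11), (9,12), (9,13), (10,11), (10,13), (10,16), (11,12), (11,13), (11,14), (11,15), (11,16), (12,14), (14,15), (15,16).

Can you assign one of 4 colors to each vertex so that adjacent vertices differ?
Yes, G is 4-colorable

A valid 4-coloring: color 1: [11]; color 2: [9, 14, 16]; color 3: [10, 12, 15]; color 4: [13].
(χ(G) = 4 ≤ 4.)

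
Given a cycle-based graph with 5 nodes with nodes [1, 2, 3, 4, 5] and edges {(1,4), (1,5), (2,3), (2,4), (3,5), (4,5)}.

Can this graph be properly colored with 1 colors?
The clique on vertices [1, 4, 5] has size 3 > 1, so it alone needs 3 colors.

No, G is not 1-colorable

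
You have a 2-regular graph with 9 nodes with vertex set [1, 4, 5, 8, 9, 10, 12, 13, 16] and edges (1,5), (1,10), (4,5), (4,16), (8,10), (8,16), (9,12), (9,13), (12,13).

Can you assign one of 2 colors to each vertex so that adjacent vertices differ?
The clique on vertices [9, 12, 13] has size 3 > 2, so it alone needs 3 colors.

No, G is not 2-colorable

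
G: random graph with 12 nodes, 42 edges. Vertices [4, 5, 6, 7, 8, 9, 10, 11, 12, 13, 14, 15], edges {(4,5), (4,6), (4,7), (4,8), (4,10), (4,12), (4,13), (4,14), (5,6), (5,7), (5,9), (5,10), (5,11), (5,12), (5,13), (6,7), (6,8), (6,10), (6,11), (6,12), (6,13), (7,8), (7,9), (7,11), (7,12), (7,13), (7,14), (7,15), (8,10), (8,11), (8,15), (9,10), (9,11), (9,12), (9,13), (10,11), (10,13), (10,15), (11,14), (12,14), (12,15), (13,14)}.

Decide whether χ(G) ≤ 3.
The clique on vertices [4, 5, 6, 10, 13] has size 5 > 3, so it alone needs 5 colors.

No, G is not 3-colorable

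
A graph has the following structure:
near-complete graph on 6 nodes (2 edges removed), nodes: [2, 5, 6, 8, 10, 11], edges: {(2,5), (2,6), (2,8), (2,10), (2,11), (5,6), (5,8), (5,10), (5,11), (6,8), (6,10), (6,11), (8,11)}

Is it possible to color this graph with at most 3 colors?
No, G is not 3-colorable

The clique on vertices [2, 5, 6, 8, 11] has size 5 > 3, so it alone needs 5 colors.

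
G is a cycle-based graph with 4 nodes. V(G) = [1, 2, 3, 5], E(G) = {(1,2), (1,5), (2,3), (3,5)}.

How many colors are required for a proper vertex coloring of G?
χ(G) = 2

Clique number ω(G) = 2 (lower bound: χ ≥ ω).
The graph is bipartite (no odd cycle), so 2 colors suffice: χ(G) = 2.
A valid 2-coloring: color 1: [2, 5]; color 2: [1, 3].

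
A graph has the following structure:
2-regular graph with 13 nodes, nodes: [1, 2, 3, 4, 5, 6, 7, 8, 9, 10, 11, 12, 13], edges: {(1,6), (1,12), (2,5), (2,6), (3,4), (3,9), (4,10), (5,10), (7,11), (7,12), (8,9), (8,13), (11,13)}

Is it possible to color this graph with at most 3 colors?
Yes, G is 3-colorable

A valid 3-coloring: color 1: [4, 5, 6, 9, 12, 13]; color 2: [1, 2, 3, 8, 10, 11]; color 3: [7].
(χ(G) = 3 ≤ 3.)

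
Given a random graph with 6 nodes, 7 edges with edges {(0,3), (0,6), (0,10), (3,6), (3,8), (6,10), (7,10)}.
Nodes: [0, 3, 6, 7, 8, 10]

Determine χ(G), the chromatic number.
χ(G) = 3

Clique number ω(G) = 3 (lower bound: χ ≥ ω).
The clique on [0, 6, 10] has size 3, forcing χ ≥ 3, and the coloring below uses 3 colors, so χ(G) = 3.
A valid 3-coloring: color 1: [3, 10]; color 2: [0, 7, 8]; color 3: [6].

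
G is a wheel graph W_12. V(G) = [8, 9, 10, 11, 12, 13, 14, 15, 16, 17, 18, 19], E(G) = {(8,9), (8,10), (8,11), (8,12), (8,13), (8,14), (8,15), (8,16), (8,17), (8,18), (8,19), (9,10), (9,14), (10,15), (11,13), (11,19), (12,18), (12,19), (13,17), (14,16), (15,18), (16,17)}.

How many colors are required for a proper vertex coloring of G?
Clique number ω(G) = 3 (lower bound: χ ≥ ω).
Odd cycle [9, 14, 16, 17, 13, 11, 19, 12, 18, 15, 10] needs 3 colors (χ ≥ 3).
Vertex 8 is adjacent to every vertex of [9, 10, 11, 12, 13, 14, 15, 16, 17, 18, 19], which already need 3 colors among themselves, so 8 needs a new color (χ ≥ 4).
The coloring below uses 4 colors, so χ(G) = 4.
A valid 4-coloring: color 1: [8]; color 2: [9, 13, 15, 16, 19]; color 3: [10, 11, 12, 14, 17]; color 4: [18].

χ(G) = 4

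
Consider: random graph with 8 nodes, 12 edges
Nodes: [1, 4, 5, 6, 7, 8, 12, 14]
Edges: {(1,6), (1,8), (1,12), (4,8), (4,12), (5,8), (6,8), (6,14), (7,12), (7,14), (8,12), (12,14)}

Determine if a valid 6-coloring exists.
Yes, G is 6-colorable

A valid 6-coloring: color 1: [8, 14]; color 2: [5, 6, 12]; color 3: [1, 4, 7].
(χ(G) = 3 ≤ 6.)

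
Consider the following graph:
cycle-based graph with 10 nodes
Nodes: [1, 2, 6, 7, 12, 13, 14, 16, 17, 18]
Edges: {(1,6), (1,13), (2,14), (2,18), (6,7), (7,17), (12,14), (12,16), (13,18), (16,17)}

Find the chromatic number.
χ(G) = 2

Clique number ω(G) = 2 (lower bound: χ ≥ ω).
The graph is bipartite (no odd cycle), so 2 colors suffice: χ(G) = 2.
A valid 2-coloring: color 1: [1, 7, 14, 16, 18]; color 2: [2, 6, 12, 13, 17].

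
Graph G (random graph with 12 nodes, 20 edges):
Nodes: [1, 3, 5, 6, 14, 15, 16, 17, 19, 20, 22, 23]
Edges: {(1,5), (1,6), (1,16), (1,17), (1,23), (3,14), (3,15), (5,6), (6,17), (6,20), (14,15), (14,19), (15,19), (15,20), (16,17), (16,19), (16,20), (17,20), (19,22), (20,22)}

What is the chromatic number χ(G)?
χ(G) = 3

Clique number ω(G) = 3 (lower bound: χ ≥ ω).
The clique on [1, 16, 17] has size 3, forcing χ ≥ 3, and the coloring below uses 3 colors, so χ(G) = 3.
A valid 3-coloring: color 1: [1, 3, 19, 20]; color 2: [5, 14, 17, 22, 23]; color 3: [6, 15, 16].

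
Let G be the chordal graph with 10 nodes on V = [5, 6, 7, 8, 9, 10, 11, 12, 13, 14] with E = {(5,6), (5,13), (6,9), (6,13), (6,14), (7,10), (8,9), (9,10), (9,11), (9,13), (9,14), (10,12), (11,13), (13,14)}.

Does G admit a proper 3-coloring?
No, G is not 3-colorable

The clique on vertices [6, 9, 13, 14] has size 4 > 3, so it alone needs 4 colors.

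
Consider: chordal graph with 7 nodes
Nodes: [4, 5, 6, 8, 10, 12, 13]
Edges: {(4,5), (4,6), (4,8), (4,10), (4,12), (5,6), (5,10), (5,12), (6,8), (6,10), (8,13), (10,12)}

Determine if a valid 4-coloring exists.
Yes, G is 4-colorable

A valid 4-coloring: color 1: [4, 13]; color 2: [5, 8]; color 3: [6, 12]; color 4: [10].
(χ(G) = 4 ≤ 4.)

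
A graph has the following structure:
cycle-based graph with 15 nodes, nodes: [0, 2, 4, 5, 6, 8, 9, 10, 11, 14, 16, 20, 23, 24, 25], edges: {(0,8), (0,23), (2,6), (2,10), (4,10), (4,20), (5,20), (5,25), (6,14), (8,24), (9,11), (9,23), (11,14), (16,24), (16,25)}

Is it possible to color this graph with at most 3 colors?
A valid 3-coloring: color 1: [0, 2, 4, 5, 9, 14, 16]; color 2: [6, 10, 11, 20, 23, 24, 25]; color 3: [8].
(χ(G) = 3 ≤ 3.)

Yes, G is 3-colorable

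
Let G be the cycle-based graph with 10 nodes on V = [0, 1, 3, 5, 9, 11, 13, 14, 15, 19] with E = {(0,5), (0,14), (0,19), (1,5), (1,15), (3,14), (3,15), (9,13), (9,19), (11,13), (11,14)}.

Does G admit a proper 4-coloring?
A valid 4-coloring: color 1: [5, 13, 14, 15, 19]; color 2: [0, 1, 3, 9, 11].
(χ(G) = 2 ≤ 4.)

Yes, G is 4-colorable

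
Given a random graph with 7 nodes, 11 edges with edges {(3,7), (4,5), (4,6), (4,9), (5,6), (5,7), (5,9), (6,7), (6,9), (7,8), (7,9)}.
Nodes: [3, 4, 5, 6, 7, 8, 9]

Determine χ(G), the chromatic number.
Clique number ω(G) = 4 (lower bound: χ ≥ ω).
The clique on [4, 5, 6, 9] has size 4, forcing χ ≥ 4, and the coloring below uses 4 colors, so χ(G) = 4.
A valid 4-coloring: color 1: [4, 7]; color 2: [3, 5, 8]; color 3: [9]; color 4: [6].

χ(G) = 4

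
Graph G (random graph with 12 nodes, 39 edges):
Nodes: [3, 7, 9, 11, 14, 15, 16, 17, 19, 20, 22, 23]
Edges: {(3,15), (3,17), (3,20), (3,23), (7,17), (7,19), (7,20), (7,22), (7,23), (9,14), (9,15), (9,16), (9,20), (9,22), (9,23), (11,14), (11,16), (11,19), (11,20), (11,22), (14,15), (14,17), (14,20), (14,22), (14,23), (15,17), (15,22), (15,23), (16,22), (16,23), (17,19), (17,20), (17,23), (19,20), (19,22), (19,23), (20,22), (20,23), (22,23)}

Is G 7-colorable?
A valid 7-coloring: color 1: [11, 23]; color 2: [17, 22]; color 3: [15, 16, 20]; color 4: [3, 7, 14]; color 5: [9, 19].
(χ(G) = 5 ≤ 7.)

Yes, G is 7-colorable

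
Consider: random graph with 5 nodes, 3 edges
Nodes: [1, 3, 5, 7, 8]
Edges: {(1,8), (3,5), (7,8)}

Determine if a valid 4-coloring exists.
A valid 4-coloring: color 1: [5, 8]; color 2: [1, 3, 7].
(χ(G) = 2 ≤ 4.)

Yes, G is 4-colorable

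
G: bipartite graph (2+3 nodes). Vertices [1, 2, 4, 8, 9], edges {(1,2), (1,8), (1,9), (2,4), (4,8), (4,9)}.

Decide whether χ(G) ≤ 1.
Edge (1,8) forces its endpoints to differ, so 1 color is not enough.

No, G is not 1-colorable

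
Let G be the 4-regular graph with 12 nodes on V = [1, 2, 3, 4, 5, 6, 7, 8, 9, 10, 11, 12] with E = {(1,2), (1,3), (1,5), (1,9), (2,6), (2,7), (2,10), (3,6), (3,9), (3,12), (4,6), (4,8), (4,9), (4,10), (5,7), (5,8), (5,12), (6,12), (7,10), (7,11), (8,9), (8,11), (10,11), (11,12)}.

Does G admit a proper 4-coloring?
A valid 4-coloring: color 1: [2, 3, 4, 5, 11]; color 2: [9, 10, 12]; color 3: [1, 6, 7, 8].
(χ(G) = 3 ≤ 4.)

Yes, G is 4-colorable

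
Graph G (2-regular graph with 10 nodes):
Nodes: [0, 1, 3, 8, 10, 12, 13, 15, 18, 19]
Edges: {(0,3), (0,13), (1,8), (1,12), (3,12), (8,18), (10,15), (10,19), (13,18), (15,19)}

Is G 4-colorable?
A valid 4-coloring: color 1: [1, 3, 10, 13]; color 2: [0, 12, 15, 18]; color 3: [8, 19].
(χ(G) = 3 ≤ 4.)

Yes, G is 4-colorable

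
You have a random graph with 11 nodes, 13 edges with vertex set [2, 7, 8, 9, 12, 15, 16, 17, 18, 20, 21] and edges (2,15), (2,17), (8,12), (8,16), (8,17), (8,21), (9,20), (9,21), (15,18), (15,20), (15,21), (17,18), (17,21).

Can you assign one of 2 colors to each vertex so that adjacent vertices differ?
The clique on vertices [8, 17, 21] has size 3 > 2, so it alone needs 3 colors.

No, G is not 2-colorable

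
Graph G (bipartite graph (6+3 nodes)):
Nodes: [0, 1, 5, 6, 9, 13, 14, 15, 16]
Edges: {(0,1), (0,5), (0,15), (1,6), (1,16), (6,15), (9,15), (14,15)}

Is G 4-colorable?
A valid 4-coloring: color 1: [1, 5, 13, 15]; color 2: [0, 6, 9, 14, 16].
(χ(G) = 2 ≤ 4.)

Yes, G is 4-colorable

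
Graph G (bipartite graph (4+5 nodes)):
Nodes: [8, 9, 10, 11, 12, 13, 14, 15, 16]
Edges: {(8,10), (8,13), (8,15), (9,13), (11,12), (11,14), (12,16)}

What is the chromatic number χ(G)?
χ(G) = 2

Clique number ω(G) = 2 (lower bound: χ ≥ ω).
The graph is bipartite (no odd cycle), so 2 colors suffice: χ(G) = 2.
A valid 2-coloring: color 1: [8, 9, 11, 16]; color 2: [10, 12, 13, 14, 15].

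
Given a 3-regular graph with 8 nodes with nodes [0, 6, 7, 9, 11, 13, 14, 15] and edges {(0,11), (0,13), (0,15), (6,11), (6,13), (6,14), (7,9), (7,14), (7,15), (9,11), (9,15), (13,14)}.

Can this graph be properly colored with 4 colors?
Yes, G is 4-colorable

A valid 4-coloring: color 1: [0, 9, 14]; color 2: [6, 15]; color 3: [7, 11, 13].
(χ(G) = 3 ≤ 4.)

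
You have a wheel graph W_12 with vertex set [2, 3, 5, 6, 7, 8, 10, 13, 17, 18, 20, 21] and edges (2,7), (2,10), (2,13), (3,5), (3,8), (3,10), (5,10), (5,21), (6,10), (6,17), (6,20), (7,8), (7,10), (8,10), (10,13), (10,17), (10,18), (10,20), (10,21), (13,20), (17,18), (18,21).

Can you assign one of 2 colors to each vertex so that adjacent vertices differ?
No, G is not 2-colorable

The clique on vertices [2, 10, 13] has size 3 > 2, so it alone needs 3 colors.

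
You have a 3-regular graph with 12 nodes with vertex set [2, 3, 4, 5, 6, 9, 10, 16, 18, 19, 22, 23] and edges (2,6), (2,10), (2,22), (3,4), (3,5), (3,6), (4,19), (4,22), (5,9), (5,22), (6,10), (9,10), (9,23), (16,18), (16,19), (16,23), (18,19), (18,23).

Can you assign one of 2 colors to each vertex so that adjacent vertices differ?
No, G is not 2-colorable

The clique on vertices [2, 6, 10] has size 3 > 2, so it alone needs 3 colors.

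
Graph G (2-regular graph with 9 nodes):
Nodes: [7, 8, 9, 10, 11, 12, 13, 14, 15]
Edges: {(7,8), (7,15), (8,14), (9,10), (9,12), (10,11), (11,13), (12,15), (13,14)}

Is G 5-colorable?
Yes, G is 5-colorable

A valid 5-coloring: color 1: [7, 10, 12, 13]; color 2: [9, 11, 14, 15]; color 3: [8].
(χ(G) = 3 ≤ 5.)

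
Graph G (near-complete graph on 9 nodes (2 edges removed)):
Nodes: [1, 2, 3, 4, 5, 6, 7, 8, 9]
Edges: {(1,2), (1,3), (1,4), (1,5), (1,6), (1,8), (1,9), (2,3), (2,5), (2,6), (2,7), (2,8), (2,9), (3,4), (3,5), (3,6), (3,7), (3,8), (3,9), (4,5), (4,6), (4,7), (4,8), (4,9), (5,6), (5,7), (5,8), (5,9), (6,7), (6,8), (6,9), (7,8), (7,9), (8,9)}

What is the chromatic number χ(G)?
Clique number ω(G) = 7 (lower bound: χ ≥ ω).
The clique on [1, 2, 3, 5, 6, 8, 9] has size 7, forcing χ ≥ 7, and the coloring below uses 7 colors, so χ(G) = 7.
A valid 7-coloring: color 1: [6]; color 2: [3]; color 3: [9]; color 4: [8]; color 5: [5]; color 6: [2, 4]; color 7: [1, 7].

χ(G) = 7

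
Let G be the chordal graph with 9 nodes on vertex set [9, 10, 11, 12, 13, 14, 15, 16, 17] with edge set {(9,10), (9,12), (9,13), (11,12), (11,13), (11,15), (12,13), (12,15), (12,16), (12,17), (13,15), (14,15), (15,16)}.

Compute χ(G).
χ(G) = 4

Clique number ω(G) = 4 (lower bound: χ ≥ ω).
The clique on [11, 12, 13, 15] has size 4, forcing χ ≥ 4, and the coloring below uses 4 colors, so χ(G) = 4.
A valid 4-coloring: color 1: [10, 12, 14]; color 2: [9, 15, 17]; color 3: [13, 16]; color 4: [11].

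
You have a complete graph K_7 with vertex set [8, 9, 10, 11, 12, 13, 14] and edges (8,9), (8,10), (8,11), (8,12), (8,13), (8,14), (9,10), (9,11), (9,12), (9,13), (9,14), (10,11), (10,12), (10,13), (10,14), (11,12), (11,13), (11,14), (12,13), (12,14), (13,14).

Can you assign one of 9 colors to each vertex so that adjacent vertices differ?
A valid 9-coloring: color 1: [10]; color 2: [13]; color 3: [11]; color 4: [8]; color 5: [9]; color 6: [14]; color 7: [12].
(χ(G) = 7 ≤ 9.)

Yes, G is 9-colorable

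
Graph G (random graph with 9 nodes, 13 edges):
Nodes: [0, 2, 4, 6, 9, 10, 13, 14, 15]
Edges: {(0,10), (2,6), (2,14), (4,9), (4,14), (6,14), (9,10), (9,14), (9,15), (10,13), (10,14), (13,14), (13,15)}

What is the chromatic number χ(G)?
Clique number ω(G) = 3 (lower bound: χ ≥ ω).
The clique on [9, 10, 14] has size 3, forcing χ ≥ 3, and the coloring below uses 3 colors, so χ(G) = 3.
A valid 3-coloring: color 1: [0, 14, 15]; color 2: [4, 6, 10]; color 3: [2, 9, 13].

χ(G) = 3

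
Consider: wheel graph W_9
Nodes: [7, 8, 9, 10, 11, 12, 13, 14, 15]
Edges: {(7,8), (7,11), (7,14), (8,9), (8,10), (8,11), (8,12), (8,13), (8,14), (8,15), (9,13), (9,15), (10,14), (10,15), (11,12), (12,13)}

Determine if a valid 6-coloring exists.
A valid 6-coloring: color 1: [8]; color 2: [7, 9, 10, 12]; color 3: [11, 13, 14, 15].
(χ(G) = 3 ≤ 6.)

Yes, G is 6-colorable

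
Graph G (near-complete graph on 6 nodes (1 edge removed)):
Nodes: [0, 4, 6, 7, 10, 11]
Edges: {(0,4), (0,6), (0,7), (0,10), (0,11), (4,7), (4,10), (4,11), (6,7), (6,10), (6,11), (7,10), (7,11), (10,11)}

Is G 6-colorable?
A valid 6-coloring: color 1: [0]; color 2: [7]; color 3: [10]; color 4: [11]; color 5: [4, 6].
(χ(G) = 5 ≤ 6.)

Yes, G is 6-colorable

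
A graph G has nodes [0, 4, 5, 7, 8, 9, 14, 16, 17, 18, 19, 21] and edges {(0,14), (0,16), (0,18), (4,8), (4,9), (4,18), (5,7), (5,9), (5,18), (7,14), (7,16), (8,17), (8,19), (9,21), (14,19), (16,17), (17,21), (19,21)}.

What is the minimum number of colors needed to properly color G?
Clique number ω(G) = 2 (lower bound: χ ≥ ω).
Odd cycle [16, 7, 5, 18, 0] needs 3 colors (χ ≥ 3).
The coloring below uses 3 colors, so χ(G) = 3.
A valid 3-coloring: color 1: [0, 4, 5, 17, 19]; color 2: [8, 14, 16, 18, 21]; color 3: [7, 9].

χ(G) = 3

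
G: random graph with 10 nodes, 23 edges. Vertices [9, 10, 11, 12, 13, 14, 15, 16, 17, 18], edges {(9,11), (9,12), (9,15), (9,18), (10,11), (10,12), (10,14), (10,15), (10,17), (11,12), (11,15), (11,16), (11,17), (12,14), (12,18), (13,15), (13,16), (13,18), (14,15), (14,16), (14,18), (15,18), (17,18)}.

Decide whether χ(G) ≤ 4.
A valid 4-coloring: color 1: [10, 16, 18]; color 2: [12, 15, 17]; color 3: [11, 13, 14]; color 4: [9].
(χ(G) = 4 ≤ 4.)

Yes, G is 4-colorable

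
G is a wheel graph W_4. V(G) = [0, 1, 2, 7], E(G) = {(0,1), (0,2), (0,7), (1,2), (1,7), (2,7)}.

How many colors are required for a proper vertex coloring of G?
Clique number ω(G) = 4 (lower bound: χ ≥ ω).
The clique on [0, 1, 2, 7] has size 4, forcing χ ≥ 4, and the coloring below uses 4 colors, so χ(G) = 4.
A valid 4-coloring: color 1: [2]; color 2: [0]; color 3: [7]; color 4: [1].

χ(G) = 4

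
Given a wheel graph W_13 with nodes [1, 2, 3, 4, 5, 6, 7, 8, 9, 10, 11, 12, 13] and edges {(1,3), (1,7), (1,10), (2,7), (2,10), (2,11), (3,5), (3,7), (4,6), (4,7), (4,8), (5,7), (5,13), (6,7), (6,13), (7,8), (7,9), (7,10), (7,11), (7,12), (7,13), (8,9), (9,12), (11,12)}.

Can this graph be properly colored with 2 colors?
No, G is not 2-colorable

The clique on vertices [1, 7, 10] has size 3 > 2, so it alone needs 3 colors.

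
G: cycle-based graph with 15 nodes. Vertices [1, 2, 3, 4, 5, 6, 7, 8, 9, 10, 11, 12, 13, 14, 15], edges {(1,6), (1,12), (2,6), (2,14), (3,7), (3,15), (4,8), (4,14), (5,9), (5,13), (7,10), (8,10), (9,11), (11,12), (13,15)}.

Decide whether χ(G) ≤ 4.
A valid 4-coloring: color 1: [1, 2, 5, 7, 8, 11, 15]; color 2: [3, 6, 9, 10, 12, 13, 14]; color 3: [4].
(χ(G) = 3 ≤ 4.)

Yes, G is 4-colorable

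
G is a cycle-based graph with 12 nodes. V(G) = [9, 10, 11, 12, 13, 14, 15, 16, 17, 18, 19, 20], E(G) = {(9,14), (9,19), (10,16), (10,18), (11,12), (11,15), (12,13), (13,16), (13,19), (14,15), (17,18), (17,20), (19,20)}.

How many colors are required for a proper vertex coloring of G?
χ(G) = 3

Clique number ω(G) = 2 (lower bound: χ ≥ ω).
Odd cycle [16, 10, 18, 17, 20, 19, 13] needs 3 colors (χ ≥ 3).
The coloring below uses 3 colors, so χ(G) = 3.
A valid 3-coloring: color 1: [9, 10, 11, 13, 17]; color 2: [12, 15, 16, 18, 19]; color 3: [14, 20].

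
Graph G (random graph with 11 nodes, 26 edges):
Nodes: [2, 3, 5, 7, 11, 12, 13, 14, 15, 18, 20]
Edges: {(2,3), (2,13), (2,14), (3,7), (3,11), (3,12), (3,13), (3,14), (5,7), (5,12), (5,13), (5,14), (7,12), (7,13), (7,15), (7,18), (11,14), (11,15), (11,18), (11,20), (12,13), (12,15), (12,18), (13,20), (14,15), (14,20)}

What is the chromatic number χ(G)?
Clique number ω(G) = 4 (lower bound: χ ≥ ω).
The clique on [3, 7, 12, 13] has size 4, forcing χ ≥ 4, and the coloring below uses 4 colors, so χ(G) = 4.
A valid 4-coloring: color 1: [13, 14, 18]; color 2: [3, 5, 15, 20]; color 3: [2, 11, 12]; color 4: [7].

χ(G) = 4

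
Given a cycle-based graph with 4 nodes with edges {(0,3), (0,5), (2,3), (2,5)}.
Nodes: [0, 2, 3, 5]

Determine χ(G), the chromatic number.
χ(G) = 2

Clique number ω(G) = 2 (lower bound: χ ≥ ω).
The graph is bipartite (no odd cycle), so 2 colors suffice: χ(G) = 2.
A valid 2-coloring: color 1: [0, 2]; color 2: [3, 5].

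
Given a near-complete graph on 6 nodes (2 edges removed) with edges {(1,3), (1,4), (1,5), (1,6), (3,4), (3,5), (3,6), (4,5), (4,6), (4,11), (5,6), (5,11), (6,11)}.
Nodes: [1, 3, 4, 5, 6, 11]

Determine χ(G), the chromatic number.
χ(G) = 5

Clique number ω(G) = 5 (lower bound: χ ≥ ω).
The clique on [1, 3, 4, 5, 6] has size 5, forcing χ ≥ 5, and the coloring below uses 5 colors, so χ(G) = 5.
A valid 5-coloring: color 1: [5]; color 2: [4]; color 3: [6]; color 4: [3, 11]; color 5: [1].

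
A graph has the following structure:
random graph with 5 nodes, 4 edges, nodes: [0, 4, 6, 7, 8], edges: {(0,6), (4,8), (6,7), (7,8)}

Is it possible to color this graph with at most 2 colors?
A valid 2-coloring: color 1: [0, 4, 7]; color 2: [6, 8].
(χ(G) = 2 ≤ 2.)

Yes, G is 2-colorable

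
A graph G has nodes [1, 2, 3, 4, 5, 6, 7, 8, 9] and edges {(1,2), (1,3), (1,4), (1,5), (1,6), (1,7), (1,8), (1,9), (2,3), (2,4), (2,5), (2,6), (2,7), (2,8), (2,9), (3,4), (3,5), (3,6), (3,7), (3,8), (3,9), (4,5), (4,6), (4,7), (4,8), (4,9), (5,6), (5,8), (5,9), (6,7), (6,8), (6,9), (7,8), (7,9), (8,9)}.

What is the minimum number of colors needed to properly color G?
χ(G) = 8

Clique number ω(G) = 8 (lower bound: χ ≥ ω).
The clique on [1, 2, 3, 4, 5, 6, 8, 9] has size 8, forcing χ ≥ 8, and the coloring below uses 8 colors, so χ(G) = 8.
A valid 8-coloring: color 1: [6]; color 2: [3]; color 3: [8]; color 4: [2]; color 5: [4]; color 6: [1]; color 7: [9]; color 8: [5, 7].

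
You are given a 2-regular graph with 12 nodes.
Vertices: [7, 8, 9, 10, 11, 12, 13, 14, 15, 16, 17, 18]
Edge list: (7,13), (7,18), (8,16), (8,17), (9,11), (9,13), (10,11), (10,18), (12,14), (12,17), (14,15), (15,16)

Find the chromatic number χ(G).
Clique number ω(G) = 2 (lower bound: χ ≥ ω).
The graph is bipartite (no odd cycle), so 2 colors suffice: χ(G) = 2.
A valid 2-coloring: color 1: [8, 11, 12, 13, 15, 18]; color 2: [7, 9, 10, 14, 16, 17].

χ(G) = 2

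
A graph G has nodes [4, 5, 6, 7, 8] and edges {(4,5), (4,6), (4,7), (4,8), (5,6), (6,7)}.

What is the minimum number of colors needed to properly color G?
χ(G) = 3

Clique number ω(G) = 3 (lower bound: χ ≥ ω).
The clique on [4, 5, 6] has size 3, forcing χ ≥ 3, and the coloring below uses 3 colors, so χ(G) = 3.
A valid 3-coloring: color 1: [4]; color 2: [6, 8]; color 3: [5, 7].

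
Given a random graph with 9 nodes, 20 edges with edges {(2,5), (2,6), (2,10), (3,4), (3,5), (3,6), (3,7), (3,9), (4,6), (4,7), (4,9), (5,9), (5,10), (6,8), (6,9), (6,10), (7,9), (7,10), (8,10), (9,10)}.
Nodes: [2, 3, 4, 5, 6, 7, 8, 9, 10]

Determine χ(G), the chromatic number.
χ(G) = 4

Clique number ω(G) = 4 (lower bound: χ ≥ ω).
The clique on [3, 4, 6, 9] has size 4, forcing χ ≥ 4, and the coloring below uses 4 colors, so χ(G) = 4.
A valid 4-coloring: color 1: [3, 10]; color 2: [5, 6, 7]; color 3: [2, 8, 9]; color 4: [4].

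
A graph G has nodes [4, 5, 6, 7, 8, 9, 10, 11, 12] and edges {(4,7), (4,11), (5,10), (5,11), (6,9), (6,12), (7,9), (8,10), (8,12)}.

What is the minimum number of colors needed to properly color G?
Clique number ω(G) = 2 (lower bound: χ ≥ ω).
Odd cycle [6, 9, 7, 4, 11, 5, 10, 8, 12] needs 3 colors (χ ≥ 3).
The coloring below uses 3 colors, so χ(G) = 3.
A valid 3-coloring: color 1: [6, 7, 8, 11]; color 2: [4, 9, 10, 12]; color 3: [5].

χ(G) = 3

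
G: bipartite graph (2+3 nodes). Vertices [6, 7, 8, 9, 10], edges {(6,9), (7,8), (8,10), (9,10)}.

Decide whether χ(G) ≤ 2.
Yes, G is 2-colorable

A valid 2-coloring: color 1: [8, 9]; color 2: [6, 7, 10].
(χ(G) = 2 ≤ 2.)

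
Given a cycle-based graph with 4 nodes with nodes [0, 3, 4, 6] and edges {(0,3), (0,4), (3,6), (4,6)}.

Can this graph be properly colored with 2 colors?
A valid 2-coloring: color 1: [0, 6]; color 2: [3, 4].
(χ(G) = 2 ≤ 2.)

Yes, G is 2-colorable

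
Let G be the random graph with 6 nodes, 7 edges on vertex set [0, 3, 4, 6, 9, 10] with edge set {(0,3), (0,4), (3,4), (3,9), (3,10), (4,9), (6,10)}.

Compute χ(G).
χ(G) = 3

Clique number ω(G) = 3 (lower bound: χ ≥ ω).
The clique on [0, 3, 4] has size 3, forcing χ ≥ 3, and the coloring below uses 3 colors, so χ(G) = 3.
A valid 3-coloring: color 1: [3, 6]; color 2: [4, 10]; color 3: [0, 9].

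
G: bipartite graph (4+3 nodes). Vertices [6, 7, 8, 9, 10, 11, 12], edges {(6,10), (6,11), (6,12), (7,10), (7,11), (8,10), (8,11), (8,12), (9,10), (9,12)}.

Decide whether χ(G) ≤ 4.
A valid 4-coloring: color 1: [10, 11, 12]; color 2: [6, 7, 8, 9].
(χ(G) = 2 ≤ 4.)

Yes, G is 4-colorable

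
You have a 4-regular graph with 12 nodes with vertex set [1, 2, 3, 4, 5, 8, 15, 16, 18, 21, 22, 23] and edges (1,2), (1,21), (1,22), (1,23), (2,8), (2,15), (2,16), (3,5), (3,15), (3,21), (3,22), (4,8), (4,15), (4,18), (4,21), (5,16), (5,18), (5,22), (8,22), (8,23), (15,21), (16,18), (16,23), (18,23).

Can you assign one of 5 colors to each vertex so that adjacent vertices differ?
A valid 5-coloring: color 1: [1, 3, 8, 18]; color 2: [2, 4, 5, 23]; color 3: [16, 21, 22]; color 4: [15].
(χ(G) = 4 ≤ 5.)

Yes, G is 5-colorable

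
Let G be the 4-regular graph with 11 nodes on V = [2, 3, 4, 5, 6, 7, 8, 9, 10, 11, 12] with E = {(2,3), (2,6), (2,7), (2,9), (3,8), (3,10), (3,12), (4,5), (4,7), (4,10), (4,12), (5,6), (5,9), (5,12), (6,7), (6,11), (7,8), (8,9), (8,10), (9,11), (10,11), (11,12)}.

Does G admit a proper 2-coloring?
The clique on vertices [2, 6, 7] has size 3 > 2, so it alone needs 3 colors.

No, G is not 2-colorable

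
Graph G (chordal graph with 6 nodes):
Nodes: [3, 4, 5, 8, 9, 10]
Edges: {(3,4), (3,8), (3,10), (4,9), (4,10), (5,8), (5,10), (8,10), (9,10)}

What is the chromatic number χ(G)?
Clique number ω(G) = 3 (lower bound: χ ≥ ω).
The clique on [4, 9, 10] has size 3, forcing χ ≥ 3, and the coloring below uses 3 colors, so χ(G) = 3.
A valid 3-coloring: color 1: [10]; color 2: [4, 8]; color 3: [3, 5, 9].

χ(G) = 3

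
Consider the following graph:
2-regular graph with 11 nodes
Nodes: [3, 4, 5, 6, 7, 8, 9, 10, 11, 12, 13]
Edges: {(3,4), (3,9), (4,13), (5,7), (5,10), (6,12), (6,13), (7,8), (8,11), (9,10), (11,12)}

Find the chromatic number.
χ(G) = 3

Clique number ω(G) = 2 (lower bound: χ ≥ ω).
Odd cycle [6, 13, 4, 3, 9, 10, 5, 7, 8, 11, 12] needs 3 colors (χ ≥ 3).
The coloring below uses 3 colors, so χ(G) = 3.
A valid 3-coloring: color 1: [3, 6, 7, 10, 11]; color 2: [4, 5, 8, 9, 12]; color 3: [13].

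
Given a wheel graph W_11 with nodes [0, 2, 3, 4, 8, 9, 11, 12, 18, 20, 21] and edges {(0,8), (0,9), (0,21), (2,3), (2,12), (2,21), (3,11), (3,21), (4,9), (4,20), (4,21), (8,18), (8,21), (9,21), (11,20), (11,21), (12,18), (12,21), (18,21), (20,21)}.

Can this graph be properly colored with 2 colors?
No, G is not 2-colorable

The clique on vertices [0, 8, 21] has size 3 > 2, so it alone needs 3 colors.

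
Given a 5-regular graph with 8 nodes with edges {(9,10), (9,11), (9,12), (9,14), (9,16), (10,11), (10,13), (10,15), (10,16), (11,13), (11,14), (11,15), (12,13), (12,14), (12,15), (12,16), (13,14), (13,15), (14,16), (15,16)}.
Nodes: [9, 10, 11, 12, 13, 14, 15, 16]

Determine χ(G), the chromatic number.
χ(G) = 4

Clique number ω(G) = 4 (lower bound: χ ≥ ω).
The clique on [9, 12, 14, 16] has size 4, forcing χ ≥ 4, and the coloring below uses 4 colors, so χ(G) = 4.
A valid 4-coloring: color 1: [10, 14]; color 2: [13, 16]; color 3: [9, 15]; color 4: [11, 12].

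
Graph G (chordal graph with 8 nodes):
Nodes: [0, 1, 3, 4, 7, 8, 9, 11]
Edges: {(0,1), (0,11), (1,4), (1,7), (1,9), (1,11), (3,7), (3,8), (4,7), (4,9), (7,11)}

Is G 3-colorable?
A valid 3-coloring: color 1: [1, 3]; color 2: [0, 7, 8, 9]; color 3: [4, 11].
(χ(G) = 3 ≤ 3.)

Yes, G is 3-colorable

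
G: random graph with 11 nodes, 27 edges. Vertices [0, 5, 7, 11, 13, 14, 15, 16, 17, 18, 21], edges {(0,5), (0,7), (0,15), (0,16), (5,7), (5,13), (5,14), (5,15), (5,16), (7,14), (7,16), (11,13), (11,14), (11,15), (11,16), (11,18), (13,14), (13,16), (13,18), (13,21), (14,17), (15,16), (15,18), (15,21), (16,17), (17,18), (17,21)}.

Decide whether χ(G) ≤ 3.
No, G is not 3-colorable

The clique on vertices [0, 5, 15, 16] has size 4 > 3, so it alone needs 4 colors.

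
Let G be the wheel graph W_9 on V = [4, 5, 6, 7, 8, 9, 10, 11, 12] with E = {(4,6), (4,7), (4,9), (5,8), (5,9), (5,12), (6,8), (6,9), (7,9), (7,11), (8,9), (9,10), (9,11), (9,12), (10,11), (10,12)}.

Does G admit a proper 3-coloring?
Yes, G is 3-colorable

A valid 3-coloring: color 1: [9]; color 2: [5, 6, 7, 10]; color 3: [4, 8, 11, 12].
(χ(G) = 3 ≤ 3.)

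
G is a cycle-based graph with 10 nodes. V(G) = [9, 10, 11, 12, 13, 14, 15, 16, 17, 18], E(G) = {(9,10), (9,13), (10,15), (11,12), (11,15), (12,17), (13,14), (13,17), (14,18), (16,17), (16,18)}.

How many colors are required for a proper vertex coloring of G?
χ(G) = 3

Clique number ω(G) = 2 (lower bound: χ ≥ ω).
Odd cycle [16, 18, 14, 13, 17] needs 3 colors (χ ≥ 3).
The coloring below uses 3 colors, so χ(G) = 3.
A valid 3-coloring: color 1: [10, 11, 17, 18]; color 2: [12, 13, 15, 16]; color 3: [9, 14].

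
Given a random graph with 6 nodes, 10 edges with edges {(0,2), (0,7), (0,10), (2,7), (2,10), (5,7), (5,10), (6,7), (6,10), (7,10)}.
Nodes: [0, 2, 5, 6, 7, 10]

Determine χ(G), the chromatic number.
Clique number ω(G) = 4 (lower bound: χ ≥ ω).
The clique on [0, 2, 7, 10] has size 4, forcing χ ≥ 4, and the coloring below uses 4 colors, so χ(G) = 4.
A valid 4-coloring: color 1: [7]; color 2: [10]; color 3: [2, 5, 6]; color 4: [0].

χ(G) = 4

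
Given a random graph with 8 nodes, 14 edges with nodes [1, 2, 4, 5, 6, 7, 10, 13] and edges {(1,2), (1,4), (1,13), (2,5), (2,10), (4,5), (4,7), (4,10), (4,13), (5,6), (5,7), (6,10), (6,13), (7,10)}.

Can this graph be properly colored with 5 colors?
A valid 5-coloring: color 1: [2, 4, 6]; color 2: [5, 10, 13]; color 3: [1, 7].
(χ(G) = 3 ≤ 5.)

Yes, G is 5-colorable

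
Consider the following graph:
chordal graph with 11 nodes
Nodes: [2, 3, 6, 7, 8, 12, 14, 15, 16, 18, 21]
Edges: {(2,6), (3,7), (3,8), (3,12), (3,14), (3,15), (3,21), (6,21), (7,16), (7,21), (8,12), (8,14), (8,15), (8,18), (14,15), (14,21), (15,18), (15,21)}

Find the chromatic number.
Clique number ω(G) = 4 (lower bound: χ ≥ ω).
The clique on [3, 8, 14, 15] has size 4, forcing χ ≥ 4, and the coloring below uses 4 colors, so χ(G) = 4.
A valid 4-coloring: color 1: [3, 6, 16, 18]; color 2: [2, 8, 21]; color 3: [7, 12, 15]; color 4: [14].

χ(G) = 4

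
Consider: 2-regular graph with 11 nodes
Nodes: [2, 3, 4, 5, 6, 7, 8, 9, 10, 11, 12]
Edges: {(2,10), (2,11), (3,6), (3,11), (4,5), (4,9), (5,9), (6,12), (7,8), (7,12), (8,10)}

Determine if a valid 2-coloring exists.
No, G is not 2-colorable

The clique on vertices [4, 5, 9] has size 3 > 2, so it alone needs 3 colors.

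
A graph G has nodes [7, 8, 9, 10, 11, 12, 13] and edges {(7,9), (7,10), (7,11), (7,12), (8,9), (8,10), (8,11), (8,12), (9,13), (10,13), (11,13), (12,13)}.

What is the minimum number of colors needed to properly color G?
χ(G) = 2

Clique number ω(G) = 2 (lower bound: χ ≥ ω).
The graph is bipartite (no odd cycle), so 2 colors suffice: χ(G) = 2.
A valid 2-coloring: color 1: [7, 8, 13]; color 2: [9, 10, 11, 12].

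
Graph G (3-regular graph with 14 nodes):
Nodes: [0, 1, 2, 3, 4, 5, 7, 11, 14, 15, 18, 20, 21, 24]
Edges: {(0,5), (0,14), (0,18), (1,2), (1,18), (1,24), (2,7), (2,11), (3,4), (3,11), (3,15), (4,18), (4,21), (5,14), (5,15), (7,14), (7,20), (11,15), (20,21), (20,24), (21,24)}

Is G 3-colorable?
Yes, G is 3-colorable

A valid 3-coloring: color 1: [1, 3, 5, 7, 21]; color 2: [2, 14, 15, 18, 20]; color 3: [0, 4, 11, 24].
(χ(G) = 3 ≤ 3.)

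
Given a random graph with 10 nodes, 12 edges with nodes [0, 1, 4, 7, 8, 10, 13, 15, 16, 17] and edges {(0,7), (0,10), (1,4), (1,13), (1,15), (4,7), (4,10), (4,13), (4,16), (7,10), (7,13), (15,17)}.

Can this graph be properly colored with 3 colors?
A valid 3-coloring: color 1: [0, 4, 8, 15]; color 2: [1, 7, 16, 17]; color 3: [10, 13].
(χ(G) = 3 ≤ 3.)

Yes, G is 3-colorable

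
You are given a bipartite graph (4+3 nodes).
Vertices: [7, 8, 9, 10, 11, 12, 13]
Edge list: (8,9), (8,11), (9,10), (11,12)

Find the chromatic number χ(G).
χ(G) = 2

Clique number ω(G) = 2 (lower bound: χ ≥ ω).
The graph is bipartite (no odd cycle), so 2 colors suffice: χ(G) = 2.
A valid 2-coloring: color 1: [7, 8, 10, 12, 13]; color 2: [9, 11].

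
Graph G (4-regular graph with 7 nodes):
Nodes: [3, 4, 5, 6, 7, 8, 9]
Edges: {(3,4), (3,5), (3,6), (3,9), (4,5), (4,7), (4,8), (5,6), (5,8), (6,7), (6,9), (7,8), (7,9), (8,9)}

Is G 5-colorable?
A valid 5-coloring: color 1: [5, 7]; color 2: [4, 9]; color 3: [3, 8]; color 4: [6].
(χ(G) = 4 ≤ 5.)

Yes, G is 5-colorable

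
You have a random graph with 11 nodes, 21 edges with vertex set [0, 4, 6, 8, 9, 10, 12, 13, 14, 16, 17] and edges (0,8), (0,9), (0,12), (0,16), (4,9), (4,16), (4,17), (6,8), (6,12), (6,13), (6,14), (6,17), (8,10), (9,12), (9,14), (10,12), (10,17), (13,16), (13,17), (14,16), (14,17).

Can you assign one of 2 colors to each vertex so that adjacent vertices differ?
The clique on vertices [0, 9, 12] has size 3 > 2, so it alone needs 3 colors.

No, G is not 2-colorable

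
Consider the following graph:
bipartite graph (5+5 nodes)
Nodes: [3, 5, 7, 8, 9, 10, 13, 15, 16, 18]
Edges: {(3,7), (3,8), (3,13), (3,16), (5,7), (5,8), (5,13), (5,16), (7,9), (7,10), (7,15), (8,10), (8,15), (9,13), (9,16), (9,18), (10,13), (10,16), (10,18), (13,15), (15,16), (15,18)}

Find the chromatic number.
Clique number ω(G) = 2 (lower bound: χ ≥ ω).
The graph is bipartite (no odd cycle), so 2 colors suffice: χ(G) = 2.
A valid 2-coloring: color 1: [3, 5, 9, 10, 15]; color 2: [7, 8, 13, 16, 18].

χ(G) = 2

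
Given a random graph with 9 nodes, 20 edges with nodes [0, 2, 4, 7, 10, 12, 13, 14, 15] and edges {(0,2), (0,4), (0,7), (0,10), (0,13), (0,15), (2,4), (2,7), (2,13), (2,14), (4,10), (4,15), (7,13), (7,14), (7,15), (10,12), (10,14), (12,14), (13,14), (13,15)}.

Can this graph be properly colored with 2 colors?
The clique on vertices [0, 2, 7, 13] has size 4 > 2, so it alone needs 4 colors.

No, G is not 2-colorable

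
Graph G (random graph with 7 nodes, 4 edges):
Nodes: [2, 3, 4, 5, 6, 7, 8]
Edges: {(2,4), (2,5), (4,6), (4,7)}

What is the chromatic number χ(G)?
χ(G) = 2

Clique number ω(G) = 2 (lower bound: χ ≥ ω).
The graph is bipartite (no odd cycle), so 2 colors suffice: χ(G) = 2.
A valid 2-coloring: color 1: [3, 4, 5, 8]; color 2: [2, 6, 7].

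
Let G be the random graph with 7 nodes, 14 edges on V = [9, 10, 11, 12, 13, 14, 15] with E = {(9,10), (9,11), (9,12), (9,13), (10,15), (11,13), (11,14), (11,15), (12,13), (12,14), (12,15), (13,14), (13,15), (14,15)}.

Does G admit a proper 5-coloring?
Yes, G is 5-colorable

A valid 5-coloring: color 1: [10, 13]; color 2: [9, 15]; color 3: [14]; color 4: [11, 12].
(χ(G) = 4 ≤ 5.)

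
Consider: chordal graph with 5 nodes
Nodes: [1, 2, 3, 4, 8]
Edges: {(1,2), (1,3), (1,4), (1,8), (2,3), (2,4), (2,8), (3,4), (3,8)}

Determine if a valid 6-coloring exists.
Yes, G is 6-colorable

A valid 6-coloring: color 1: [1]; color 2: [2]; color 3: [3]; color 4: [4, 8].
(χ(G) = 4 ≤ 6.)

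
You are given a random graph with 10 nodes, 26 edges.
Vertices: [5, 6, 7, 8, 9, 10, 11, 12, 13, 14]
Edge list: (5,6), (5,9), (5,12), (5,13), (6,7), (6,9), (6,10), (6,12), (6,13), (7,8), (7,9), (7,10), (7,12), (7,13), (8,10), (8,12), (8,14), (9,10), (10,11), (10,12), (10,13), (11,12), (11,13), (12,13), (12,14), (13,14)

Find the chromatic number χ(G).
Clique number ω(G) = 5 (lower bound: χ ≥ ω).
The clique on [6, 7, 10, 12, 13] has size 5, forcing χ ≥ 5, and the coloring below uses 5 colors, so χ(G) = 5.
A valid 5-coloring: color 1: [9, 12]; color 2: [5, 10, 14]; color 3: [8, 13]; color 4: [7, 11]; color 5: [6].

χ(G) = 5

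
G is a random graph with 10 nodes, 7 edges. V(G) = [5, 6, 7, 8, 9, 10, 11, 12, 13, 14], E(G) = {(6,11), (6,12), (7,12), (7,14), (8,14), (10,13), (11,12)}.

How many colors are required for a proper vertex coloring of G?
χ(G) = 3

Clique number ω(G) = 3 (lower bound: χ ≥ ω).
The clique on [6, 11, 12] has size 3, forcing χ ≥ 3, and the coloring below uses 3 colors, so χ(G) = 3.
A valid 3-coloring: color 1: [5, 9, 10, 12, 14]; color 2: [7, 8, 11, 13]; color 3: [6].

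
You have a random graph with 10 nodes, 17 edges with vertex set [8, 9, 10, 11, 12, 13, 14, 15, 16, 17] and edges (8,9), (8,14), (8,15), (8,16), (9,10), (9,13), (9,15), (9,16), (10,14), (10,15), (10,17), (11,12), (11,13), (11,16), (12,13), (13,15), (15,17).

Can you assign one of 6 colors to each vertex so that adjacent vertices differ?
A valid 6-coloring: color 1: [12, 14, 15, 16]; color 2: [9, 11, 17]; color 3: [8, 10, 13].
(χ(G) = 3 ≤ 6.)

Yes, G is 6-colorable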